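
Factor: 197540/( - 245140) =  - 83^1*103^( - 1 ) = - 83/103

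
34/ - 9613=  -  1 + 9579/9613 = -0.00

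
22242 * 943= 20974206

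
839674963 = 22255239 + 817419724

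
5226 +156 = 5382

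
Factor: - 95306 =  - 2^1*47653^1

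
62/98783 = 62/98783= 0.00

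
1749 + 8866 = 10615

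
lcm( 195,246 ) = 15990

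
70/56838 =35/28419 = 0.00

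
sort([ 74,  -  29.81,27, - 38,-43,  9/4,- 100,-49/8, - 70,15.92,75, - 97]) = [  -  100,  -  97, - 70,- 43, - 38, - 29.81,  -  49/8,9/4, 15.92, 27,74,75]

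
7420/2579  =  7420/2579 = 2.88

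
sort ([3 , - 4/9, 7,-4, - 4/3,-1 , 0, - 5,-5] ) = [ - 5,  -  5, - 4, - 4/3, - 1,-4/9,0, 3, 7 ]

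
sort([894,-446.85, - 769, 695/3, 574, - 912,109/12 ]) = [ - 912, - 769, - 446.85, 109/12,695/3,574, 894 ] 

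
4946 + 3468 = 8414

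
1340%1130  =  210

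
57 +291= 348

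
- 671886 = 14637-686523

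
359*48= 17232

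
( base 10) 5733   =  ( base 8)13145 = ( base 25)948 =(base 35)4ns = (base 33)58o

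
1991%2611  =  1991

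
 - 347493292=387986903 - 735480195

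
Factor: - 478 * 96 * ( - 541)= 2^6*3^1*239^1 * 541^1 = 24825408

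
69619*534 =37176546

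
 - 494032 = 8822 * ( - 56 )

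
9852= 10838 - 986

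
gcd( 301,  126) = 7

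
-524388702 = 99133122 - 623521824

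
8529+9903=18432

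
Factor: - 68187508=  - 2^2*43^1 * 61^1*67^1*97^1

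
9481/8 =9481/8 = 1185.12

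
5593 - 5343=250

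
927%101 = 18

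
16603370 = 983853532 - 967250162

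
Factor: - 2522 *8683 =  -2^1*13^1*19^1*97^1 * 457^1 = - 21898526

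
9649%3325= 2999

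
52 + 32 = 84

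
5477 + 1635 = 7112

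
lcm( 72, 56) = 504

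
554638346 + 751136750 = 1305775096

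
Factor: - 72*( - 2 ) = 2^4*3^2 = 144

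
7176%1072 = 744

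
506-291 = 215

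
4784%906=254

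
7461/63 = 829/7 = 118.43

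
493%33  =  31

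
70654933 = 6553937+64100996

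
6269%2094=2081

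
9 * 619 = 5571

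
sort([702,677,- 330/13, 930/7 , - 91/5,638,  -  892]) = [ - 892,- 330/13, - 91/5, 930/7,638, 677,702 ]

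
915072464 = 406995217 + 508077247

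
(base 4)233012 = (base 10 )3014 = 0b101111000110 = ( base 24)55e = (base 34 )2KM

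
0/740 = 0 = 0.00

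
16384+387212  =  403596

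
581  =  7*83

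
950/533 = 1+ 417/533 = 1.78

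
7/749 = 1/107 = 0.01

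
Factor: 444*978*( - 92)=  - 39949344  =  -  2^5*3^2*23^1*37^1 *163^1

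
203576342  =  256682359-53106017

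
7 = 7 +0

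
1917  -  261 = 1656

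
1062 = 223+839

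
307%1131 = 307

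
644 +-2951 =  - 2307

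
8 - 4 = 4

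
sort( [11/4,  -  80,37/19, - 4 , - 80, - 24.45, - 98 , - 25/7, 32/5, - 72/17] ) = [ - 98, - 80, - 80, - 24.45, - 72/17, - 4, - 25/7,37/19,11/4,32/5 ]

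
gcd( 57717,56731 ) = 1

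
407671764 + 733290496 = 1140962260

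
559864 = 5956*94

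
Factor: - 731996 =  - 2^2 * 182999^1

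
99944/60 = 24986/15  =  1665.73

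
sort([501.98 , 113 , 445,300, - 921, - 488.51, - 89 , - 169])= [- 921,-488.51 , - 169, - 89,113, 300,445,501.98]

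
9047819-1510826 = 7536993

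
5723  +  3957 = 9680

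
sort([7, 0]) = [ 0,7]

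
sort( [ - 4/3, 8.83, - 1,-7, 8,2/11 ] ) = [ - 7, - 4/3, - 1, 2/11,8, 8.83] 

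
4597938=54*85147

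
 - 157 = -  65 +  - 92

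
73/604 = 73/604 = 0.12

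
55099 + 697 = 55796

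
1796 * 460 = 826160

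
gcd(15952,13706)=2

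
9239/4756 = 9239/4756  =  1.94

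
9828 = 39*252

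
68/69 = 68/69 = 0.99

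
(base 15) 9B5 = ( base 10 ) 2195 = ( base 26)36b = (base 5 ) 32240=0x893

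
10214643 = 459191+9755452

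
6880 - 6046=834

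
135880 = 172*790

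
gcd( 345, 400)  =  5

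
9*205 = 1845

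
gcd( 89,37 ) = 1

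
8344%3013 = 2318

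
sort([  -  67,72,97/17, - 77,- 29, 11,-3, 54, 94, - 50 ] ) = [  -  77, - 67, - 50,-29, - 3, 97/17, 11, 54, 72,94 ]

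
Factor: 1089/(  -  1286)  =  - 2^(- 1)*3^2*11^2*643^( - 1) 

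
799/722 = 799/722 = 1.11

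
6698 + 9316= 16014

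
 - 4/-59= 4/59  =  0.07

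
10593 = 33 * 321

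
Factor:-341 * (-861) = 293601 = 3^1*7^1*11^1 * 31^1*41^1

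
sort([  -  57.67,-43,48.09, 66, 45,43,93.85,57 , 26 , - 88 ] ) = [-88,-57.67, - 43,26, 43,45, 48.09,  57, 66, 93.85 ] 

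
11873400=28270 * 420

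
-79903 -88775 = - 168678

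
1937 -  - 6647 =8584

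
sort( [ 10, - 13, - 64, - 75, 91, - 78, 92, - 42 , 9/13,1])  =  [  -  78, - 75,-64, - 42, - 13, 9/13,  1,10, 91,92 ] 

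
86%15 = 11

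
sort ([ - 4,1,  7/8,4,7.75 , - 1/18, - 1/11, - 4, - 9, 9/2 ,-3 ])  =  [ - 9, - 4, - 4, - 3, - 1/11, - 1/18,  7/8,1, 4, 9/2,7.75 ]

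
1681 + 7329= 9010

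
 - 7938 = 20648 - 28586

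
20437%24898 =20437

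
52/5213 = 4/401 = 0.01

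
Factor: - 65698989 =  - 3^1*131^1*167173^1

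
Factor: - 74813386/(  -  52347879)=2^1*3^ ( - 2)*17^ (  -  1)*342143^ (-1 )*37406693^1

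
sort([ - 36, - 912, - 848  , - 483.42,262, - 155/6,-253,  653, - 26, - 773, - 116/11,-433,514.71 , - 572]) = [ - 912, - 848, - 773 , -572, - 483.42, - 433, -253, - 36, - 26,- 155/6, -116/11,262,514.71,653]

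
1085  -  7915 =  - 6830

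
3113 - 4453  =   - 1340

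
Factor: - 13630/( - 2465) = 94/17 = 2^1*17^(-1)*47^1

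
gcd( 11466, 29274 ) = 42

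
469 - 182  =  287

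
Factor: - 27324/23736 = - 99/86 = - 2^( - 1)*3^2*11^1*43^( - 1 ) 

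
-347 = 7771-8118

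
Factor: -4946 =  - 2^1*2473^1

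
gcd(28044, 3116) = 3116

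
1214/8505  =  1214/8505 = 0.14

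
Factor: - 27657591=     -  3^1*13^1* 157^1*4517^1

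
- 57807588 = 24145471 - 81953059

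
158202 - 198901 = -40699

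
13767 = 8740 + 5027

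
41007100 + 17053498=58060598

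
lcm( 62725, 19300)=250900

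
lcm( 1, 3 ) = 3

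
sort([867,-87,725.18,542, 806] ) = [ - 87,542,725.18,806  ,  867 ]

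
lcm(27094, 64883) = 2465554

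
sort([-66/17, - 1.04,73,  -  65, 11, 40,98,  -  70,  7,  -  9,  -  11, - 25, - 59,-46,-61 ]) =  [ -70, - 65,- 61,  -  59,  -  46, - 25, - 11, - 9,  -  66/17, - 1.04, 7,11,40,73,  98 ]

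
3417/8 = 3417/8 = 427.12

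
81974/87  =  81974/87= 942.23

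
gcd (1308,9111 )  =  3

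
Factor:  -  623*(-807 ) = 3^1*7^1*89^1*269^1 = 502761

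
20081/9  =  2231+2/9 = 2231.22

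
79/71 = 1 + 8/71 = 1.11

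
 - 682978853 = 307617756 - 990596609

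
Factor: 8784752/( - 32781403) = -2^4*19^( - 1)*59^( - 1) *677^1*  811^1*29243^(  -  1 ) 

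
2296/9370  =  1148/4685 = 0.25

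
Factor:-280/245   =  -8/7 = - 2^3*7^( - 1 )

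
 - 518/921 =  - 518/921 = - 0.56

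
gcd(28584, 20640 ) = 24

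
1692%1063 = 629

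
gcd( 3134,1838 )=2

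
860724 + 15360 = 876084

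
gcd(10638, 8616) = 6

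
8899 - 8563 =336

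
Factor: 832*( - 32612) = -2^8 * 13^1 *31^1*263^1 = -27133184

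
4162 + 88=4250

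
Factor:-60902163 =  - 3^2*7^1 * 19^1*83^1*613^1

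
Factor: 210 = 2^1 *3^1*5^1*7^1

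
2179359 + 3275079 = 5454438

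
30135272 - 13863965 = 16271307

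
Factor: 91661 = 71^1*1291^1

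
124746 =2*62373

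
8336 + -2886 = 5450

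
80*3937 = 314960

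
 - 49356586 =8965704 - 58322290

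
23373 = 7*3339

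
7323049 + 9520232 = 16843281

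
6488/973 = 6 + 650/973 = 6.67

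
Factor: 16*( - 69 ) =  - 1104 = - 2^4*3^1 * 23^1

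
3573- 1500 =2073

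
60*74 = 4440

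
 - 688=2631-3319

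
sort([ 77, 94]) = [ 77,94]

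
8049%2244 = 1317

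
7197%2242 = 471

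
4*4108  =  16432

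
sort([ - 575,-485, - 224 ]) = [-575,-485, - 224 ]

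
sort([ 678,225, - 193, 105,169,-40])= [ - 193, -40 , 105, 169, 225, 678]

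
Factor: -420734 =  - 2^1*211^1 * 997^1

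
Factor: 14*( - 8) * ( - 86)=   9632 = 2^5  *7^1*43^1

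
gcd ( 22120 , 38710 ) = 5530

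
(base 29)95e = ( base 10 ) 7728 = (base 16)1e30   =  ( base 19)127E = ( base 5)221403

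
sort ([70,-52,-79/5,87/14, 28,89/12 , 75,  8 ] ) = [ - 52 , - 79/5,87/14, 89/12, 8, 28, 70,75]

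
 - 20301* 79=-1603779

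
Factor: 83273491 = 7^2*1181^1 * 1439^1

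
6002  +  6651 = 12653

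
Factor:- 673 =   -  673^1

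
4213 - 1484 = 2729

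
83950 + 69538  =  153488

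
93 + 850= 943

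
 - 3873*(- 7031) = 27231063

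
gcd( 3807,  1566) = 27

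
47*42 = 1974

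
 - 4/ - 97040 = 1/24260 = 0.00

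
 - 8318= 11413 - 19731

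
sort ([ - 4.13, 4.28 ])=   [ - 4.13,4.28] 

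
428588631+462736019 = 891324650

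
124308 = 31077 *4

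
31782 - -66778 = 98560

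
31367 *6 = 188202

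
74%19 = 17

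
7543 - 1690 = 5853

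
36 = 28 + 8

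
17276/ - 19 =  -  17276/19 = -  909.26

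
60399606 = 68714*879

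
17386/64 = 8693/32 = 271.66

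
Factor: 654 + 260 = 914=2^1*457^1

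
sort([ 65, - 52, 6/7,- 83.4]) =[ - 83.4, - 52,6/7,65] 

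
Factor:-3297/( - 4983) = 1099/1661= 7^1*11^( - 1)*151^(  -  1 )*157^1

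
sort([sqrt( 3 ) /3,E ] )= [sqrt(3 ) /3, E]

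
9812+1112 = 10924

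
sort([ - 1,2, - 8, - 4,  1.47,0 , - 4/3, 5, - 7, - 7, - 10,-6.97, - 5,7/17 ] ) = [ - 10, - 8, - 7, - 7  , - 6.97,- 5, - 4, - 4/3, - 1 , 0,7/17, 1.47,2,5]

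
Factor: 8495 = 5^1*1699^1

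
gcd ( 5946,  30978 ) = 6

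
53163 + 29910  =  83073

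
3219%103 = 26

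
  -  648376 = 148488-796864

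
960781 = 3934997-2974216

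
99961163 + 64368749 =164329912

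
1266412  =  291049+975363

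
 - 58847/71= - 829+ 12/71  =  - 828.83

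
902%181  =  178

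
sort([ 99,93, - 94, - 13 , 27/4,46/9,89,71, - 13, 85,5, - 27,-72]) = [ - 94, - 72,- 27, - 13, - 13,5 , 46/9,27/4, 71, 85,89, 93,99] 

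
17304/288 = 60  +  1/12 = 60.08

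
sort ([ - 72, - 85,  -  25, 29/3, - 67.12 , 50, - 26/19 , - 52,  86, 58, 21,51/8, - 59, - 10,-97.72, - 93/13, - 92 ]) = [ - 97.72, - 92, -85,  -  72, - 67.12, - 59, - 52, - 25,-10 , - 93/13, - 26/19, 51/8, 29/3,  21,50 , 58 , 86] 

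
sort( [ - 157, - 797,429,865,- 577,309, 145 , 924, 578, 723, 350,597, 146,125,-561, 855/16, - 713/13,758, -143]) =[ - 797, - 577, - 561,-157, - 143,-713/13, 855/16,125, 145,146, 309,350, 429,578, 597,  723,758, 865,924]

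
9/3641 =9/3641=0.00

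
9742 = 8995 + 747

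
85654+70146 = 155800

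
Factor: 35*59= 5^1*7^1*59^1 = 2065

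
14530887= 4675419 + 9855468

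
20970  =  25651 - 4681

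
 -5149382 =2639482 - 7788864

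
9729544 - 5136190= 4593354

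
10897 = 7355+3542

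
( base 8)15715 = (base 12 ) 4151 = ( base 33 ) 6hm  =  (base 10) 7117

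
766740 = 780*983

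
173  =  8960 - 8787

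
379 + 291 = 670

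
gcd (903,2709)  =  903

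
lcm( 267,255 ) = 22695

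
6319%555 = 214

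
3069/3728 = 3069/3728 = 0.82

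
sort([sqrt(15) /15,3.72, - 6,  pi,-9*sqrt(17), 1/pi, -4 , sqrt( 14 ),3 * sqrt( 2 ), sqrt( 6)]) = [ - 9*sqrt(17),- 6,  -  4,sqrt( 15)/15, 1/pi,sqrt( 6), pi, 3.72,sqrt( 14), 3 * sqrt( 2 )]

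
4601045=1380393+3220652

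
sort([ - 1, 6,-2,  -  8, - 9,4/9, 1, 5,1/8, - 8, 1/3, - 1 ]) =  [  -  9 , - 8 , - 8, - 2 , - 1, - 1, 1/8 , 1/3, 4/9,1, 5, 6]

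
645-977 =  - 332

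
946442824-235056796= 711386028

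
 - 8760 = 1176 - 9936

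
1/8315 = 1/8315 = 0.00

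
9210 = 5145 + 4065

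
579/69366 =193/23122  =  0.01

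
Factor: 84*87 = 7308 = 2^2 * 3^2*7^1*29^1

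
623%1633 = 623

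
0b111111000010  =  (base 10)4034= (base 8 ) 7702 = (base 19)b36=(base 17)DG5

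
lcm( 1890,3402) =17010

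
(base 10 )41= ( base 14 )2D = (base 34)17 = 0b101001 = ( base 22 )1J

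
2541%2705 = 2541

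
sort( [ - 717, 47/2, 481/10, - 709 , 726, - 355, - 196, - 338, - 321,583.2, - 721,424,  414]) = [- 721, - 717, - 709, - 355, - 338, - 321 , - 196, 47/2,481/10,414,  424,583.2,  726]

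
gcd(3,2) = 1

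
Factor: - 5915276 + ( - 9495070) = -2^1*3^1*7^1*163^1*2251^1 = - 15410346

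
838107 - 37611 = 800496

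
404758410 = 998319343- 593560933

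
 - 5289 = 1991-7280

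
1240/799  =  1240/799 = 1.55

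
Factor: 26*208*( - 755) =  - 4083040=- 2^5*5^1 *13^2*151^1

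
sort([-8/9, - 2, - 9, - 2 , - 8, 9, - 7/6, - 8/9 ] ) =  [ - 9, -8, - 2, - 2,-7/6, - 8/9, - 8/9,  9] 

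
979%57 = 10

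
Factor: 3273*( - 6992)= -22884816=-  2^4*3^1*19^1 *23^1 *1091^1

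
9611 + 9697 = 19308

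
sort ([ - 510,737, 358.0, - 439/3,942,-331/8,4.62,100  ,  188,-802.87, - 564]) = [-802.87, - 564, - 510, - 439/3,-331/8 , 4.62,100,188,358.0,737,942] 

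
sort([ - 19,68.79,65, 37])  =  [ - 19, 37,65,68.79] 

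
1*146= 146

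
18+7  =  25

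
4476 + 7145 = 11621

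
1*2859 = 2859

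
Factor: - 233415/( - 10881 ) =5^1*7^1*19^1*31^( - 1 )  =  665/31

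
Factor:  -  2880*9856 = -28385280 = - 2^13 * 3^2*5^1*7^1 * 11^1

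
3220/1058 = 70/23 = 3.04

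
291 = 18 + 273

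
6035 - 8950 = - 2915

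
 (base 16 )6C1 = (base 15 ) 7a4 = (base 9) 2331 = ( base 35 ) 1ee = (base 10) 1729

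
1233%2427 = 1233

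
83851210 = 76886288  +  6964922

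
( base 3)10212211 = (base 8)5416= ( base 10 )2830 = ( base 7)11152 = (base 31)2T9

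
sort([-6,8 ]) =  [-6,8 ] 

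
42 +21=63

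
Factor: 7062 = 2^1*3^1*11^1*107^1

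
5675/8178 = 5675/8178=0.69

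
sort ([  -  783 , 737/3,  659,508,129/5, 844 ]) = [  -  783, 129/5, 737/3, 508,  659, 844]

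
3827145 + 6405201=10232346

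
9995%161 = 13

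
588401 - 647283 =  - 58882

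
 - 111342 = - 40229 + - 71113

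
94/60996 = 47/30498 = 0.00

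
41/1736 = 41/1736=0.02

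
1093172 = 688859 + 404313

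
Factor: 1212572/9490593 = 2^2*3^(-1) * 7^ ( - 1 ) *303143^1*451933^( - 1)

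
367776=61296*6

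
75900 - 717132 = -641232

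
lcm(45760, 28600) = 228800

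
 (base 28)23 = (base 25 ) 29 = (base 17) 38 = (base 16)3B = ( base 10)59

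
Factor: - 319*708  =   - 225852= - 2^2*3^1*11^1*29^1*59^1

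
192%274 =192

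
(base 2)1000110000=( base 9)682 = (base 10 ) 560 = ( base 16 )230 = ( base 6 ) 2332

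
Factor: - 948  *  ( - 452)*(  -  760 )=- 2^7*3^1*5^1*19^1*79^1*113^1 = - 325656960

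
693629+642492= 1336121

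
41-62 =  - 21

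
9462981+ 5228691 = 14691672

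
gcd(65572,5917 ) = 97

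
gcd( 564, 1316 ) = 188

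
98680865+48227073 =146907938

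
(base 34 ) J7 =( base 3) 220012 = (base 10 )653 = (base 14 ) 349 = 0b1010001101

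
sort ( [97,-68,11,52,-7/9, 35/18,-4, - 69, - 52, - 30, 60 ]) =[-69, - 68,-52, - 30,-4,-7/9, 35/18, 11,52,60,97]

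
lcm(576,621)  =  39744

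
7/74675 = 7/74675 = 0.00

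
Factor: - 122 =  - 2^1*61^1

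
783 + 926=1709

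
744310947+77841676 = 822152623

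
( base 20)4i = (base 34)2u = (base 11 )8A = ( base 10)98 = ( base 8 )142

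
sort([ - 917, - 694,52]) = [ - 917 , - 694, 52]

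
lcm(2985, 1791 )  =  8955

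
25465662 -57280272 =-31814610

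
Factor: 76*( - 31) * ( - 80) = 188480= 2^6*5^1*19^1*31^1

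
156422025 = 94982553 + 61439472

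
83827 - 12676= 71151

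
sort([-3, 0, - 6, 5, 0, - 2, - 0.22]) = [- 6,  -  3, - 2,-0.22 , 0,0,5 ]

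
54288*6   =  325728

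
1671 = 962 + 709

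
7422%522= 114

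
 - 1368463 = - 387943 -980520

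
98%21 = 14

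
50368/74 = 680 + 24/37 =680.65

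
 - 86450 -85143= - 171593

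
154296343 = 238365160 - 84068817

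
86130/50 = 1722 + 3/5 = 1722.60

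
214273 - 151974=62299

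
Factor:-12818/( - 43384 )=13/44 = 2^(-2 )*11^(-1 )*13^1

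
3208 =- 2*( - 1604)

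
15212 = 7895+7317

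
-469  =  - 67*7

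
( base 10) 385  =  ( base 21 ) I7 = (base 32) c1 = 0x181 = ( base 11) 320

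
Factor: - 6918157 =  - 1613^1 * 4289^1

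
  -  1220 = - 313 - 907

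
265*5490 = 1454850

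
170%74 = 22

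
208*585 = 121680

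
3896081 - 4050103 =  - 154022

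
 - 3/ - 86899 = 3/86899=0.00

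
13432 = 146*92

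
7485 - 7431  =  54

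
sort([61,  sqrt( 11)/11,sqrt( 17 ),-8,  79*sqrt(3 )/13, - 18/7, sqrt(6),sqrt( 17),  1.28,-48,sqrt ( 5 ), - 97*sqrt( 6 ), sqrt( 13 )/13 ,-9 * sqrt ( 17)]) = [ - 97*sqrt( 6), - 48, - 9*sqrt( 17 ),  -  8, - 18/7,  sqrt(13)/13, sqrt( 11 ) /11, 1.28,sqrt( 5 ),sqrt( 6 ), sqrt( 17),sqrt( 17),79*sqrt ( 3 ) /13,61 ]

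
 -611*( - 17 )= 10387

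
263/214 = 1 + 49/214  =  1.23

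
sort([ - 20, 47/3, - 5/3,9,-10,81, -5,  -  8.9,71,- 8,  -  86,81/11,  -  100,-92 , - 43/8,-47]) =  [ -100,-92, -86, - 47, - 20, - 10 , - 8.9, - 8,  -  43/8,  -  5,  -  5/3,81/11 , 9,47/3, 71, 81 ]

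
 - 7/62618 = - 7/62618= - 0.00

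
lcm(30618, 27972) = 2265732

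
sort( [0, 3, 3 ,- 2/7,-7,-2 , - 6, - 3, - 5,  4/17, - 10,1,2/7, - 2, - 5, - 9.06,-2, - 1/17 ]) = [-10, - 9.06,-7, - 6, -5, - 5,-3, - 2, - 2, - 2, - 2/7,- 1/17, 0 , 4/17,  2/7,1, 3 , 3] 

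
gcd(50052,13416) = 516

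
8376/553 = 15  +  81/553 = 15.15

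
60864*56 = 3408384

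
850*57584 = 48946400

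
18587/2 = 18587/2 = 9293.50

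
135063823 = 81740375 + 53323448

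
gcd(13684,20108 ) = 44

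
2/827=2/827 = 0.00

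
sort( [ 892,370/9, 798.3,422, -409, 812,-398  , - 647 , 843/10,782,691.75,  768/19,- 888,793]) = [ - 888, - 647, - 409, - 398 , 768/19, 370/9, 843/10,422,  691.75, 782,793,798.3,812, 892]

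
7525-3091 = 4434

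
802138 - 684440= 117698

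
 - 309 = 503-812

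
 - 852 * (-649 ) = 552948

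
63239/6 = 10539+5/6  =  10539.83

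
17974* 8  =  143792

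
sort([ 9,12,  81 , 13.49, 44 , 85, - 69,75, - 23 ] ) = [ - 69, - 23,9, 12,13.49,44,  75, 81,85] 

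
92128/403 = 228 + 244/403=   228.61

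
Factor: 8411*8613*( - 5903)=-427636595529 =- 3^3*11^1*13^1*29^1*647^1 * 5903^1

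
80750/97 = 832+46/97 = 832.47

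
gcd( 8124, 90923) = 1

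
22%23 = 22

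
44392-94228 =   -  49836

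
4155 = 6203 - 2048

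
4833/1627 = 2 + 1579/1627  =  2.97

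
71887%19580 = 13147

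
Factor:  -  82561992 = -2^3*3^1*19^1 * 331^1*547^1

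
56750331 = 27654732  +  29095599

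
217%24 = 1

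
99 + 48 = 147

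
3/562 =3/562= 0.01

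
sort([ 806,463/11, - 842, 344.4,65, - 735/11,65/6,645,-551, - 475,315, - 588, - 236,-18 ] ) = [ - 842, - 588, - 551, - 475 , - 236, - 735/11, - 18,65/6,463/11,65, 315,344.4,645,  806 ] 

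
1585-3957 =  - 2372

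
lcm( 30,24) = 120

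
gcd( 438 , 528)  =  6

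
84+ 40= 124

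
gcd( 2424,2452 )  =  4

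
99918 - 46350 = 53568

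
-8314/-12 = 692 + 5/6 = 692.83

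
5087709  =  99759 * 51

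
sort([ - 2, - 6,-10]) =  [ - 10, - 6,-2]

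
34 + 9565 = 9599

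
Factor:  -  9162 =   -  2^1*3^2 * 509^1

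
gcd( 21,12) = 3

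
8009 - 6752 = 1257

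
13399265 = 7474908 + 5924357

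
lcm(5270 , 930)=15810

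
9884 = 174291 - 164407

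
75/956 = 75/956 = 0.08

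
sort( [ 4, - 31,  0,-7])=[ - 31, - 7, 0, 4 ]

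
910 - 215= 695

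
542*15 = 8130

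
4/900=1/225 = 0.00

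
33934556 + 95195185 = 129129741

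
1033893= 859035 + 174858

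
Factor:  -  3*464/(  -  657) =2^4*3^(-1)*29^1*73^( - 1 ) = 464/219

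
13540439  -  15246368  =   - 1705929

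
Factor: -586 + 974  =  2^2*97^1  =  388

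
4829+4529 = 9358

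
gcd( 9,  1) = 1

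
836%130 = 56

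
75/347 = 75/347 = 0.22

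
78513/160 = 78513/160=490.71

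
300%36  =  12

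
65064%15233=4132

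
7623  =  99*77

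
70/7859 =70/7859 = 0.01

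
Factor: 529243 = 11^1*13^1*3701^1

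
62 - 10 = 52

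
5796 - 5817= -21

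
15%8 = 7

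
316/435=316/435=0.73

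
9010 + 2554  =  11564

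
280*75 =21000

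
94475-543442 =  - 448967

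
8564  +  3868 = 12432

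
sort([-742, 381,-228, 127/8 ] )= [ - 742 ,  -  228, 127/8,381]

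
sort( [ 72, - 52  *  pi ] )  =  [ - 52*pi, 72]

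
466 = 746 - 280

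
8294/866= 9 + 250/433 = 9.58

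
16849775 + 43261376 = 60111151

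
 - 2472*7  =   - 17304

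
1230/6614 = 615/3307= 0.19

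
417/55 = 417/55= 7.58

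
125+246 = 371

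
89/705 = 89/705 = 0.13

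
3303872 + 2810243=6114115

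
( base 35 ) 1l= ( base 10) 56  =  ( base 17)35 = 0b111000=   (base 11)51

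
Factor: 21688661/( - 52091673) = - 3^( - 1)*19^( - 1)*913889^ ( - 1 ) * 21688661^1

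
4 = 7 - 3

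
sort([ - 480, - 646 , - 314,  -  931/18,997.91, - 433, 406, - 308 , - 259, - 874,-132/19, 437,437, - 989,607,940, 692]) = [-989 , - 874, - 646, - 480,  -  433, - 314, - 308 ,- 259, - 931/18, - 132/19,406,437,437, 607,692,940, 997.91]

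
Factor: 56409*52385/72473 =2954985465/72473 = 3^1*5^1*23^( -2)  *137^( - 1)*10477^1*18803^1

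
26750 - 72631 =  - 45881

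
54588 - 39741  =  14847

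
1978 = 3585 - 1607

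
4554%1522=1510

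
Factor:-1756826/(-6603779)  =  2^1 * 7^( - 3) * 13^( - 1 )*1481^(-1 )  *  878413^1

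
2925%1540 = 1385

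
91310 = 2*45655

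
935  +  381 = 1316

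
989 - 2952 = - 1963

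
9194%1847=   1806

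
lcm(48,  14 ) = 336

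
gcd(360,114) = 6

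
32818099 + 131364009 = 164182108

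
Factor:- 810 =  - 2^1*3^4*5^1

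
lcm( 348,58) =348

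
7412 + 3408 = 10820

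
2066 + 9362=11428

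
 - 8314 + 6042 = -2272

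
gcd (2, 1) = 1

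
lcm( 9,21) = 63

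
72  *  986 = 70992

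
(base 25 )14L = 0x2ea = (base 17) 29F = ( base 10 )746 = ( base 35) LB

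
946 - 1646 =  - 700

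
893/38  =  47/2= 23.50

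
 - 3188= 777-3965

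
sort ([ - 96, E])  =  [ - 96 , E ]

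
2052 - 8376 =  - 6324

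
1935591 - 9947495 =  - 8011904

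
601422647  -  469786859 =131635788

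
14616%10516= 4100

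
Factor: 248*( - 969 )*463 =-2^3*3^1*17^1*19^1*31^1*463^1 = - 111264456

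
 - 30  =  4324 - 4354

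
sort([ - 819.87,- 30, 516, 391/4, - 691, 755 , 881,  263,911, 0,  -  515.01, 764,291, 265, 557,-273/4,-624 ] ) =[-819.87,  -  691, - 624,  -  515.01, - 273/4,-30, 0, 391/4, 263, 265, 291,516, 557, 755,  764, 881, 911 ]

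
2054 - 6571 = - 4517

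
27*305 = 8235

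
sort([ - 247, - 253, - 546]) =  [ - 546, - 253, - 247 ] 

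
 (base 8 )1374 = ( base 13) 46a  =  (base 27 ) 118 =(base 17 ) 2AG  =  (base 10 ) 764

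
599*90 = 53910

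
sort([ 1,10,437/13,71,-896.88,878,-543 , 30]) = [ -896.88, -543,1,10, 30, 437/13,71,878 ] 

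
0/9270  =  0 = 0.00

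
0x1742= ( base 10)5954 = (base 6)43322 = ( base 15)1b6e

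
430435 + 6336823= 6767258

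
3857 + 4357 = 8214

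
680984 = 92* 7402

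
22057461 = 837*26353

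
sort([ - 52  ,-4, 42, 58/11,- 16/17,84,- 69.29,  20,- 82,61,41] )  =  [-82 ,- 69.29, - 52,-4, - 16/17,58/11,20, 41,  42, 61, 84]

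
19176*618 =11850768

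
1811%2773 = 1811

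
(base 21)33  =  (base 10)66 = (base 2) 1000010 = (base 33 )20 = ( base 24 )2I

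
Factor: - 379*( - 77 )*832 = 2^6*7^1*11^1  *13^1 *379^1 = 24280256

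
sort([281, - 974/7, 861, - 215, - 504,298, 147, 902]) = [ - 504 ,-215, - 974/7, 147, 281,298,861, 902 ]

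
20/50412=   5/12603 = 0.00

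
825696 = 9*91744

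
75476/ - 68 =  - 1110 + 1/17 = - 1109.94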